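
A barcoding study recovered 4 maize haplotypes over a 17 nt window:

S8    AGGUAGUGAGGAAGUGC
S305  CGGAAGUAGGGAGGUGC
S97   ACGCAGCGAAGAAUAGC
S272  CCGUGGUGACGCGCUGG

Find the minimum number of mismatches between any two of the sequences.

Pairwise Hamming distances:
  S8 vs S305: 5
  S8 vs S97: 6
  S8 vs S272: 8
  S305 vs S97: 10
  S305 vs S272: 9
  S97 vs S272: 10
The smallest is 5, between S8 and S305.

5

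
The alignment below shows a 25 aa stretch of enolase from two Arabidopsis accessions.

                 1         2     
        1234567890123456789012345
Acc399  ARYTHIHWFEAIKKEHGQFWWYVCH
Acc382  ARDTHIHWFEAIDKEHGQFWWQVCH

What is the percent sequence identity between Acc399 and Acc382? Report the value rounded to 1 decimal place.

88.0%

The sequences differ at positions 3 (Y/D), 13 (K/D), 22 (Y/Q).
22 of the 25 sites match, so the percent identity is 22/25 × 100 = 88.0%.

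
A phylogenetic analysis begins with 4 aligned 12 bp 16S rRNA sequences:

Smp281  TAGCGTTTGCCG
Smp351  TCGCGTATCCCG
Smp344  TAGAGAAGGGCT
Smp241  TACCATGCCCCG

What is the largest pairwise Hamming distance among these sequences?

9

Pairwise Hamming distances:
  Smp281 vs Smp351: 3
  Smp281 vs Smp344: 6
  Smp281 vs Smp241: 5
  Smp351 vs Smp344: 7
  Smp351 vs Smp241: 5
  Smp344 vs Smp241: 9
The largest is 9, between Smp344 and Smp241.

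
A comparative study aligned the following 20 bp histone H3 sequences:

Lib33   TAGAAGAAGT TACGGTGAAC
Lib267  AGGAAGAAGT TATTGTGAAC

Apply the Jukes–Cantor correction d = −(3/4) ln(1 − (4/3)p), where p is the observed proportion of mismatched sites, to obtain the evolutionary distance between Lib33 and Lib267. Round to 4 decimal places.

Mismatches occur at site 1 (T/A), site 2 (A/G), site 13 (C/T), site 14 (G/T).
p = 4/20 = 0.200000.
d = −0.75 · ln(1 − (4/3)·0.200000) = −0.75 · ln(0.733333) = −0.75 · (-0.310155) = 0.2326.

0.2326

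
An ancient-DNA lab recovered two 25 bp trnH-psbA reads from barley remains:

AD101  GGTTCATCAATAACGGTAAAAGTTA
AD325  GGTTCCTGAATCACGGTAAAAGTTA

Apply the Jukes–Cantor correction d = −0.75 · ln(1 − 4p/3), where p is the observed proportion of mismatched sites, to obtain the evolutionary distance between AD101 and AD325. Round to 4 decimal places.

0.1308

Mismatches occur at site 6 (A/C), site 8 (C/G), site 12 (A/C).
p = 3/25 = 0.120000.
d = −0.75 · ln(1 − (4/3)·0.120000) = −0.75 · ln(0.840000) = −0.75 · (-0.174353) = 0.1308.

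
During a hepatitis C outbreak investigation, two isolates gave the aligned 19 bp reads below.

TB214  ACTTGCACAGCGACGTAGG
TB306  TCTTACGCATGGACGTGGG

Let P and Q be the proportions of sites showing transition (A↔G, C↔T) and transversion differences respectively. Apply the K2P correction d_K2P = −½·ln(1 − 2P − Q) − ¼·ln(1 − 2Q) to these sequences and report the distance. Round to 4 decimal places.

The sequences differ at positions 1 (A/T, transversion), 5 (G/A, transition), 7 (A/G, transition), 10 (G/T, transversion), 11 (C/G, transversion), 17 (A/G, transition).
Of the 6 differences, 3 transitions and 3 transversions over 19 sites: P = 3/19 = 0.157895, Q = 3/19 = 0.157895.
d = −0.5·ln(0.526315) − 0.25·ln(0.684210) = −0.5·(-0.641855) − 0.25·(-0.379490) = 0.4158.

0.4158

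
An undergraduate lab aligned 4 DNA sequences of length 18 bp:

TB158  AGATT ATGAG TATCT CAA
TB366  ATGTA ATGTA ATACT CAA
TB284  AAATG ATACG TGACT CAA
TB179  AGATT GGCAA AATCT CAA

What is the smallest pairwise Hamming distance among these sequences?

5

Pairwise Hamming distances:
  TB158 vs TB366: 8
  TB158 vs TB284: 6
  TB158 vs TB179: 5
  TB366 vs TB284: 8
  TB366 vs TB179: 9
  TB284 vs TB179: 10
The smallest is 5, between TB158 and TB179.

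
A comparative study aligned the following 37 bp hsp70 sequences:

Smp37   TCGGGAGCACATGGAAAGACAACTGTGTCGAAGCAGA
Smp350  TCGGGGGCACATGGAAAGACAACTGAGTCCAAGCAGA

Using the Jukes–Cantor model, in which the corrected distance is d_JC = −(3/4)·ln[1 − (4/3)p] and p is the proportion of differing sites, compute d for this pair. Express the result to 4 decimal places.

Mismatches occur at site 6 (A↔G), site 26 (T↔A), site 30 (G↔C).
p = 3/37 = 0.081081.
d = −0.75 · ln(1 − (4/3)·0.081081) = −0.75 · ln(0.891892) = −0.75 · (-0.114410) = 0.0858.

0.0858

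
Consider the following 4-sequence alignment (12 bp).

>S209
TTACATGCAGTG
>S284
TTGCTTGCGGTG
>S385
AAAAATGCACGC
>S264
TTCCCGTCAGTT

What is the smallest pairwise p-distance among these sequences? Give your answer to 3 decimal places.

0.250

Pairwise Hamming distances:
  S209 vs S284: 3
  S209 vs S385: 6
  S209 vs S264: 5
  S284 vs S385: 9
  S284 vs S264: 6
  S385 vs S264: 10
The smallest is 3 mismatches, between S209 and S284; p = 3/12 = 0.250.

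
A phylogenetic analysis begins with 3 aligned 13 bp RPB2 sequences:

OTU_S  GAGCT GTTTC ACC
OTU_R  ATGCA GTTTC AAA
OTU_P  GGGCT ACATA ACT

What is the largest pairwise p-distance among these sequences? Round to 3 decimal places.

0.692

Pairwise Hamming distances:
  OTU_S vs OTU_R: 5
  OTU_S vs OTU_P: 6
  OTU_R vs OTU_P: 9
The largest is 9 mismatches, between OTU_R and OTU_P; p = 9/13 = 0.692.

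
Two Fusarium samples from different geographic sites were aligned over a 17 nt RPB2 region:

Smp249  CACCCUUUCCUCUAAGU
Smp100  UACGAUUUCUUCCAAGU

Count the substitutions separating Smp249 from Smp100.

5

Mismatches occur at site 1 (C/U), site 4 (C/G), site 5 (C/A), site 10 (C/U), site 13 (U/C).
That gives 5 mismatches out of 17 aligned sites, so the Hamming distance is 5.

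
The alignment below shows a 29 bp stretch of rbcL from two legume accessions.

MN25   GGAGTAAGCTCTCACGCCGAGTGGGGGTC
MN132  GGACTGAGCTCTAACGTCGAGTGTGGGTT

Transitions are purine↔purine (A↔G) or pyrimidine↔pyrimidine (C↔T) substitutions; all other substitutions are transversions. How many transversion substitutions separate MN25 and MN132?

Mismatches occur at site 4 (G→C, transversion), site 6 (A→G, transition), site 13 (C→A, transversion), site 17 (C→T, transition), site 24 (G→T, transversion), site 29 (C→T, transition).
Of the 6 differences, 3 transitions and 3 transversions, so the answer is 3.

3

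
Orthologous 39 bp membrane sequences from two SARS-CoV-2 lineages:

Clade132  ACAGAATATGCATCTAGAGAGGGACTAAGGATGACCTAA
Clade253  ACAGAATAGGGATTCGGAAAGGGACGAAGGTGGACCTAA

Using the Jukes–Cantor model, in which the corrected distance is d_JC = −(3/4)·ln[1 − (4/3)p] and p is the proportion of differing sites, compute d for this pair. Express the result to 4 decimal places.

The sequences differ at positions 9 (T/G), 11 (C/G), 14 (C/T), 15 (T/C), 16 (A/G), 19 (G/A), 26 (T/G), 31 (A/T), 32 (T/G).
p = 9/39 = 0.230769.
d = −0.75 · ln(1 − (4/3)·0.230769) = −0.75 · ln(0.692308) = −0.75 · (-0.367724) = 0.2758.

0.2758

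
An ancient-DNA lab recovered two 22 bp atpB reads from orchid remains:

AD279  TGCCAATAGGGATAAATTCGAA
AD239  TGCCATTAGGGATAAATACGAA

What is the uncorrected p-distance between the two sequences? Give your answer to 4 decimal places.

Differing sites — 6:A/T; 18:T/A.
There are 2 differences over 22 sites, so p = 2/22 = 0.0909.

0.0909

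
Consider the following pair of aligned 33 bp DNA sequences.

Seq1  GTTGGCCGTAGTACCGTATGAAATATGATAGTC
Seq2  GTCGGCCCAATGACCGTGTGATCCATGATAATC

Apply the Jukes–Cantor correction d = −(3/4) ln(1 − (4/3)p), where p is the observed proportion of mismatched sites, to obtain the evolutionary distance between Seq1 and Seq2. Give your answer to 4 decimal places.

The sequences differ at positions 3 (T/C), 8 (G/C), 9 (T/A), 11 (G/T), 12 (T/G), 18 (A/G), 22 (A/T), 23 (A/C), 24 (T/C), 31 (G/A).
p = 10/33 = 0.303030.
d = −0.75 · ln(1 − (4/3)·0.303030) = −0.75 · ln(0.595960) = −0.75 · (-0.517582) = 0.3882.

0.3882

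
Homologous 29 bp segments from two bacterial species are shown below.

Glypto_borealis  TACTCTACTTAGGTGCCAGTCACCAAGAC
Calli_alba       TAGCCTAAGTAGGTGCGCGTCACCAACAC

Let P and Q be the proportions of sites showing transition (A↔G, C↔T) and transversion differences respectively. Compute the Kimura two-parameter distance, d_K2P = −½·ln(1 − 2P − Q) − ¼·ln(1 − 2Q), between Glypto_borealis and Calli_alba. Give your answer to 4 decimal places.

Differing sites — 3:C/G (Tv); 4:T/C (Ti); 8:C/A (Tv); 9:T/G (Tv); 17:C/G (Tv); 18:A/C (Tv); 27:G/C (Tv).
Of the 7 differences, 1 transition and 6 transversions over 29 sites: P = 1/29 = 0.034483, Q = 6/29 = 0.206897.
d = −0.5·ln(0.724137) − 0.25·ln(0.586206) = −0.5·(-0.322775) − 0.25·(-0.534084) = 0.2949.

0.2949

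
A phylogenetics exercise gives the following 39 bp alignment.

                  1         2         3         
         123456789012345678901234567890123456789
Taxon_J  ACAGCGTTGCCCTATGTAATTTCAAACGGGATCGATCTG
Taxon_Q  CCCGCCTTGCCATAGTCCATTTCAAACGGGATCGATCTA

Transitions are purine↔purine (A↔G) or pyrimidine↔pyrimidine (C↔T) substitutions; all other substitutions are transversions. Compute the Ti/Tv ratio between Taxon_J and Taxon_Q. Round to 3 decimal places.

The sequences differ at positions 1 (A/C, transversion), 3 (A/C, transversion), 6 (G/C, transversion), 12 (C/A, transversion), 15 (T/G, transversion), 16 (G/T, transversion), 17 (T/C, transition), 18 (A/C, transversion), 39 (G/A, transition).
Of the 9 differences, 2 transitions and 7 transversions, so Ti/Tv = 2/7 = 0.286.

0.286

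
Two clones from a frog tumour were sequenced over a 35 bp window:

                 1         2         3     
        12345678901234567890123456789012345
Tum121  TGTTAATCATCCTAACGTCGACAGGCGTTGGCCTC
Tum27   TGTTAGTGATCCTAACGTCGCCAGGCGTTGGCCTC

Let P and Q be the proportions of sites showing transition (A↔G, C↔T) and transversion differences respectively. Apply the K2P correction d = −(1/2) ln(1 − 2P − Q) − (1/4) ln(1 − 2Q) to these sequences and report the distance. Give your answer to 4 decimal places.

Mismatches occur at site 6 (A/G, transition), site 8 (C/G, transversion), site 21 (A/C, transversion).
Of the 3 differences, 1 transition and 2 transversions over 35 sites: P = 1/35 = 0.028571, Q = 2/35 = 0.057143.
d = −0.5·ln(0.885715) − 0.25·ln(0.885714) = −0.5·(-0.121360) − 0.25·(-0.121361) = 0.0910.

0.0910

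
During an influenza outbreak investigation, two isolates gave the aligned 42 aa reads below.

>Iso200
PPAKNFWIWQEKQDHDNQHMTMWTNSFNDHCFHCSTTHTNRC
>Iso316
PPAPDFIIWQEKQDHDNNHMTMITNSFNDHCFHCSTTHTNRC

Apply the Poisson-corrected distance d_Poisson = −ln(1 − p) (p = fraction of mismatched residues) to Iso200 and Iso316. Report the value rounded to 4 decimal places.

Differing sites — 4:K/P; 5:N/D; 7:W/I; 18:Q/N; 23:W/I.
p = 5/42 = 0.119048.
d = −ln(1 − 0.119048) = −ln(0.880952) = 0.1268.

0.1268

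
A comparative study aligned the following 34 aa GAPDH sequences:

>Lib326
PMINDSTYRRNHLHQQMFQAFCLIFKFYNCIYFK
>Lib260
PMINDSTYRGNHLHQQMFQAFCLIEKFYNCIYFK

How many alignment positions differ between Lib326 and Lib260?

2

The sequences differ at positions 10 (R/G), 25 (F/E).
That gives 2 mismatches out of 34 aligned sites, so the Hamming distance is 2.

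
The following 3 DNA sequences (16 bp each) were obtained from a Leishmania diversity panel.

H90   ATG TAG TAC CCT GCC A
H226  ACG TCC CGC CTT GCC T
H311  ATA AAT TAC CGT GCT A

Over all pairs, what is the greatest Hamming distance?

10

Pairwise Hamming distances:
  H90 vs H226: 7
  H90 vs H311: 5
  H226 vs H311: 10
The largest is 10, between H226 and H311.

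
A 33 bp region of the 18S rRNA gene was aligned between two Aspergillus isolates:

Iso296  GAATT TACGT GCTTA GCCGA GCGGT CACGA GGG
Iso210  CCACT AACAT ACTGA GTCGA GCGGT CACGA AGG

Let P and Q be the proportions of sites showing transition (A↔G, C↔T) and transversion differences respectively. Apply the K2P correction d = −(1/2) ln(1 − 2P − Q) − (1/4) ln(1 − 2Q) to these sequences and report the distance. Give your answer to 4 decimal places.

Differing sites — 1:G/C (Tv); 2:A/C (Tv); 4:T/C (Ti); 6:T/A (Tv); 9:G/A (Ti); 11:G/A (Ti); 14:T/G (Tv); 17:C/T (Ti); 31:G/A (Ti).
Of the 9 differences, 5 transitions and 4 transversions over 33 sites: P = 5/33 = 0.151515, Q = 4/33 = 0.121212.
d = −0.5·ln(0.575758) − 0.25·ln(0.757576) = −0.5·(-0.552068) − 0.25·(-0.277631) = 0.3454.

0.3454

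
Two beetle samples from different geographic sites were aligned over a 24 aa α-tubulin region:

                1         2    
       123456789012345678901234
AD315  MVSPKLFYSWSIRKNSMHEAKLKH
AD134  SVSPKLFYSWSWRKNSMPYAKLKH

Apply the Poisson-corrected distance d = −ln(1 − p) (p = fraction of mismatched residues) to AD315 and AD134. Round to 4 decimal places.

0.1823

Differing sites — 1:M/S; 12:I/W; 18:H/P; 19:E/Y.
p = 4/24 = 0.166667.
d = −ln(1 − 0.166667) = −ln(0.833333) = 0.1823.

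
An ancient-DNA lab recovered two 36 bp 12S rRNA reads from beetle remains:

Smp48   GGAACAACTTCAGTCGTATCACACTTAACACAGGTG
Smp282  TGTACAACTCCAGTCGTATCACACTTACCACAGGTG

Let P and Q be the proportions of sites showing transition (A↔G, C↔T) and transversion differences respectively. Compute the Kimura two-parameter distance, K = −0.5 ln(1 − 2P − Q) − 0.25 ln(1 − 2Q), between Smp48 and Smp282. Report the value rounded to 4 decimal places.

0.1203

Differing sites — 1:G/T (Tv); 3:A/T (Tv); 10:T/C (Ti); 28:A/C (Tv).
Of the 4 differences, 1 transition and 3 transversions over 36 sites: P = 1/36 = 0.027778, Q = 3/36 = 0.083333.
d = −0.5·ln(0.861111) − 0.25·ln(0.833334) = −0.5·(-0.149532) − 0.25·(-0.182321) = 0.1203.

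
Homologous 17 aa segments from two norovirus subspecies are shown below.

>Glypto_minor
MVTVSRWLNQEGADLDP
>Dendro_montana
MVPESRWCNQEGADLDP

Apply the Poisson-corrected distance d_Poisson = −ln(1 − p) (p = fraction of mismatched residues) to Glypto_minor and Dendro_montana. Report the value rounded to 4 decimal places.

0.1942

The sequences differ at positions 3 (T/P), 4 (V/E), 8 (L/C).
p = 3/17 = 0.176471.
d = −ln(1 − 0.176471) = −ln(0.823529) = 0.1942.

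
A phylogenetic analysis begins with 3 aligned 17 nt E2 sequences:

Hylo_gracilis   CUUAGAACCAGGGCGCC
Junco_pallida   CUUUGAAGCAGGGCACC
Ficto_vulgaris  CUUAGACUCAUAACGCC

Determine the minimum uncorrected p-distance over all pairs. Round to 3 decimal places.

Pairwise Hamming distances:
  Hylo_gracilis vs Junco_pallida: 3
  Hylo_gracilis vs Ficto_vulgaris: 5
  Junco_pallida vs Ficto_vulgaris: 7
The smallest is 3 mismatches, between Hylo_gracilis and Junco_pallida; p = 3/17 = 0.176.

0.176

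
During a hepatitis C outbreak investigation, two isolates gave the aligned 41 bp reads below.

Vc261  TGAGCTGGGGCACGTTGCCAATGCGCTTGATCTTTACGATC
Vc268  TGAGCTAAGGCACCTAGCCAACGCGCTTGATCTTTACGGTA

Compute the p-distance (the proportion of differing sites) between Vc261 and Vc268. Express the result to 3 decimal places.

0.171

Mismatches occur at site 7 (G→A), site 8 (G→A), site 14 (G→C), site 16 (T→A), site 22 (T→C), site 39 (A→G), site 41 (C→A).
There are 7 differences over 41 sites, so p = 7/41 = 0.171.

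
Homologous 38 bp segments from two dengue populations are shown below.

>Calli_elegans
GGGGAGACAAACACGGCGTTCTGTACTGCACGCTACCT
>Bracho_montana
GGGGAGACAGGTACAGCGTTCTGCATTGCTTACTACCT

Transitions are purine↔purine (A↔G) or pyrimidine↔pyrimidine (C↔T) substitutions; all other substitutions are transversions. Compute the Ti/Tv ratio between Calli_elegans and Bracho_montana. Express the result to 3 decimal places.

8.000

Differing sites — 10:A/G (Ti); 11:A/G (Ti); 12:C/T (Ti); 15:G/A (Ti); 24:T/C (Ti); 26:C/T (Ti); 30:A/T (Tv); 31:C/T (Ti); 32:G/A (Ti).
Of the 9 differences, 8 transitions and 1 transversion, so Ti/Tv = 8/1 = 8.000.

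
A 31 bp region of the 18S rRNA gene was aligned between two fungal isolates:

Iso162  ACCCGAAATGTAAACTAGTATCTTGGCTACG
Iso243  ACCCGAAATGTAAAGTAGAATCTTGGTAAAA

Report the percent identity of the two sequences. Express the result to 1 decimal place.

The sequences differ at positions 15 (C/G), 19 (T/A), 27 (C/T), 28 (T/A), 30 (C/A), 31 (G/A).
25 of the 31 sites match, so the percent identity is 25/31 × 100 = 80.6%.

80.6%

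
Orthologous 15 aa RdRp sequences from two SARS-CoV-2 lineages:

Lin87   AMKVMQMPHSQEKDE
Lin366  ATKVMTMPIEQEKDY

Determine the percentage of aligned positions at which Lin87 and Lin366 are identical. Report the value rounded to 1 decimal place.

66.7%

The sequences differ at positions 2 (M/T), 6 (Q/T), 9 (H/I), 10 (S/E), 15 (E/Y).
10 of the 15 sites match, so the percent identity is 10/15 × 100 = 66.7%.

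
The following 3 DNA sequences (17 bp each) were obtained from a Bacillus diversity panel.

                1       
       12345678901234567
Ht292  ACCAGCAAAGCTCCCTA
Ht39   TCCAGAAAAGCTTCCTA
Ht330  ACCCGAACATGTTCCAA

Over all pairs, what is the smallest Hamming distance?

3

Pairwise Hamming distances:
  Ht292 vs Ht39: 3
  Ht292 vs Ht330: 7
  Ht39 vs Ht330: 6
The smallest is 3, between Ht292 and Ht39.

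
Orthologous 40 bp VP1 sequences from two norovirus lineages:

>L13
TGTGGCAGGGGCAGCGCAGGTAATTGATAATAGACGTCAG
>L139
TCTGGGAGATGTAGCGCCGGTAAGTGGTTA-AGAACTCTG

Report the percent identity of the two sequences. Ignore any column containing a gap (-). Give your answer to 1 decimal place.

Excluding the 1 gap column leaves 39 comparable sites.
Differing sites — 2:G/C; 6:C/G; 9:G/A; 10:G/T; 12:C/T; 18:A/C; 24:T/G; 27:A/G; 29:A/T; 35:C/A; 36:G/C; 39:A/T.
27 of the 39 comparable sites match, so the percent identity is 27/39 × 100 = 69.2%.

69.2%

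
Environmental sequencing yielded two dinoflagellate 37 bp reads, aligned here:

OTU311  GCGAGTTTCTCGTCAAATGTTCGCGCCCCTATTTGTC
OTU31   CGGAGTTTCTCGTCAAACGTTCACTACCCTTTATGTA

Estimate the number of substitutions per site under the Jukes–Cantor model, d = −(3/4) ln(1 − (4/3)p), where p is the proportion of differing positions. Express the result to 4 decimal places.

0.2940

Differing sites — 1:G/C; 2:C/G; 18:T/C; 23:G/A; 25:G/T; 26:C/A; 31:A/T; 33:T/A; 37:C/A.
p = 9/37 = 0.243243.
d = −0.75 · ln(1 − (4/3)·0.243243) = −0.75 · ln(0.675676) = −0.75 · (-0.392042) = 0.2940.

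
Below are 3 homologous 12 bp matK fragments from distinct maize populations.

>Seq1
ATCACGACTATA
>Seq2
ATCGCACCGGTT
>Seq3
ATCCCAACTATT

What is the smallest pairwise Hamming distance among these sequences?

3

Pairwise Hamming distances:
  Seq1 vs Seq2: 6
  Seq1 vs Seq3: 3
  Seq2 vs Seq3: 4
The smallest is 3, between Seq1 and Seq3.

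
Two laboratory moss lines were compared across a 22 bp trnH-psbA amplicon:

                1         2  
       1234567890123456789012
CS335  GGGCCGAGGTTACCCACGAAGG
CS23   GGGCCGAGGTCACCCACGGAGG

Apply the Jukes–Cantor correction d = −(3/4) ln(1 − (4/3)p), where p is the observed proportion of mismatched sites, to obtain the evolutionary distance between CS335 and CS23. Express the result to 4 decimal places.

Differing sites — 11:T/C; 19:A/G.
p = 2/22 = 0.090909.
d = −0.75 · ln(1 − (4/3)·0.090909) = −0.75 · ln(0.878788) = −0.75 · (-0.129212) = 0.0969.

0.0969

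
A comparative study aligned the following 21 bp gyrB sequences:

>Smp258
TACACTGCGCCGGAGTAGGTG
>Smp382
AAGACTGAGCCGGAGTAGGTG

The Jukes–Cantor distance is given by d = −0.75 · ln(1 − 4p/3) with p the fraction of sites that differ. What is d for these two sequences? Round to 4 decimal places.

Differing sites — 1:T/A; 3:C/G; 8:C/A.
p = 3/21 = 0.142857.
d = −0.75 · ln(1 − (4/3)·0.142857) = −0.75 · ln(0.809524) = −0.75 · (-0.211309) = 0.1585.

0.1585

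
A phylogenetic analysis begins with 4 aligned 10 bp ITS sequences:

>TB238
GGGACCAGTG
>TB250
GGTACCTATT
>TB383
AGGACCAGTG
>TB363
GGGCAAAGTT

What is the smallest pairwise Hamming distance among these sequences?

1

Pairwise Hamming distances:
  TB238 vs TB250: 4
  TB238 vs TB383: 1
  TB238 vs TB363: 4
  TB250 vs TB383: 5
  TB250 vs TB363: 6
  TB383 vs TB363: 5
The smallest is 1, between TB238 and TB383.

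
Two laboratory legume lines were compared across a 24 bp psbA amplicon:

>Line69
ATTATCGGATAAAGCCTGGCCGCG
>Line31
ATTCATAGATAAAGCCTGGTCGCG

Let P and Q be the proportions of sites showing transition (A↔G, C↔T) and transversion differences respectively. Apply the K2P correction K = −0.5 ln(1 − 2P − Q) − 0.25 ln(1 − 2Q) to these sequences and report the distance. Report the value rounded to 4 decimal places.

0.2483

The sequences differ at positions 4 (A/C, transversion), 5 (T/A, transversion), 6 (C/T, transition), 7 (G/A, transition), 20 (C/T, transition).
Of the 5 differences, 3 transitions and 2 transversions over 24 sites: P = 3/24 = 0.125000, Q = 2/24 = 0.083333.
d = −0.5·ln(0.666667) − 0.25·ln(0.833334) = −0.5·(-0.405465) − 0.25·(-0.182321) = 0.2483.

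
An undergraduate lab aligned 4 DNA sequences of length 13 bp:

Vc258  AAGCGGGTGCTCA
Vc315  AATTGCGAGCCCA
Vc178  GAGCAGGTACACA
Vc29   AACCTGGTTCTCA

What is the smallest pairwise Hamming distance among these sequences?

Pairwise Hamming distances:
  Vc258 vs Vc315: 5
  Vc258 vs Vc178: 4
  Vc258 vs Vc29: 3
  Vc315 vs Vc178: 8
  Vc315 vs Vc29: 7
  Vc178 vs Vc29: 5
The smallest is 3, between Vc258 and Vc29.

3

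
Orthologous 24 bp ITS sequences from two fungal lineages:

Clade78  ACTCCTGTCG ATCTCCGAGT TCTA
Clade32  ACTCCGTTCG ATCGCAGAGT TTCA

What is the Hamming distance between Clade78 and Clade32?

6

Mismatches occur at site 6 (T/G), site 7 (G/T), site 14 (T/G), site 16 (C/A), site 22 (C/T), site 23 (T/C).
That gives 6 mismatches out of 24 aligned sites, so the Hamming distance is 6.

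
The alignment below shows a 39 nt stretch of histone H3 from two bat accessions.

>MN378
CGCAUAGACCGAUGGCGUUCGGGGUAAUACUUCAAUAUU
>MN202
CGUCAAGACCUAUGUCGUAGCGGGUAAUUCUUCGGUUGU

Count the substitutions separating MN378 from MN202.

13

The sequences differ at positions 3 (C/U), 4 (A/C), 5 (U/A), 11 (G/U), 15 (G/U), 19 (U/A), 20 (C/G), 21 (G/C), 29 (A/U), 34 (A/G), 35 (A/G), 37 (A/U), 38 (U/G).
That gives 13 mismatches out of 39 aligned sites, so the Hamming distance is 13.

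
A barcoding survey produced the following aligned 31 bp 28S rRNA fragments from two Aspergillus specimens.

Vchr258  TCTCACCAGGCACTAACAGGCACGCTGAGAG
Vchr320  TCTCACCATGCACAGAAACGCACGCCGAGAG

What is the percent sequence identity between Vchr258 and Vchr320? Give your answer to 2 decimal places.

Mismatches occur at site 9 (G/T), site 14 (T/A), site 15 (A/G), site 17 (C/A), site 19 (G/C), site 26 (T/C).
25 of the 31 sites match, so the percent identity is 25/31 × 100 = 80.65%.

80.65%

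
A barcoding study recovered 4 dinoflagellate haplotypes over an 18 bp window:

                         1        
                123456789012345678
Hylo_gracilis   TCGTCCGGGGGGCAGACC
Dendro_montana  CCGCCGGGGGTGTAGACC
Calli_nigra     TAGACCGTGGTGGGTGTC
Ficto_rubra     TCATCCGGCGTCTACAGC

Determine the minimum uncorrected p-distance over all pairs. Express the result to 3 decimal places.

Pairwise Hamming distances:
  Hylo_gracilis vs Dendro_montana: 5
  Hylo_gracilis vs Calli_nigra: 9
  Hylo_gracilis vs Ficto_rubra: 7
  Dendro_montana vs Calli_nigra: 10
  Dendro_montana vs Ficto_rubra: 8
  Calli_nigra vs Ficto_rubra: 11
The smallest is 5 mismatches, between Hylo_gracilis and Dendro_montana; p = 5/18 = 0.278.

0.278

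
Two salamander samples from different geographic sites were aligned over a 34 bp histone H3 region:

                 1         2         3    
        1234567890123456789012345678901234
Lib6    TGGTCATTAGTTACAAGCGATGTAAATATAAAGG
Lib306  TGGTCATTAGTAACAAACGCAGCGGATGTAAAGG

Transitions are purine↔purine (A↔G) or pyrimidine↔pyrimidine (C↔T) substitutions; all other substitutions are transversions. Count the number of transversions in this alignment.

3

The sequences differ at positions 12 (T/A, transversion), 17 (G/A, transition), 20 (A/C, transversion), 21 (T/A, transversion), 23 (T/C, transition), 24 (A/G, transition), 25 (A/G, transition), 28 (A/G, transition).
Of the 8 differences, 5 transitions and 3 transversions, so the answer is 3.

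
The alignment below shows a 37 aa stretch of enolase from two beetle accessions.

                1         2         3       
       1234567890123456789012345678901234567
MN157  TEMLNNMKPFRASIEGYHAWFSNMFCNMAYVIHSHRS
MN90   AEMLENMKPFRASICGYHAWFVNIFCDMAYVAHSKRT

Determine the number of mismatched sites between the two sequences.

9

Differing sites — 1:T/A; 5:N/E; 15:E/C; 22:S/V; 24:M/I; 27:N/D; 32:I/A; 35:H/K; 37:S/T.
That gives 9 mismatches out of 37 aligned sites, so the Hamming distance is 9.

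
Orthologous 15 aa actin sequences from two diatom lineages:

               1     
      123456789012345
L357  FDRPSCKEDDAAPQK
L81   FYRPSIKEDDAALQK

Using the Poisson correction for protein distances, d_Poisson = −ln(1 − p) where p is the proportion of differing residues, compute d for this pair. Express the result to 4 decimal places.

Differing sites — 2:D/Y; 6:C/I; 13:P/L.
p = 3/15 = 0.200000.
d = −ln(1 − 0.200000) = −ln(0.800000) = 0.2231.

0.2231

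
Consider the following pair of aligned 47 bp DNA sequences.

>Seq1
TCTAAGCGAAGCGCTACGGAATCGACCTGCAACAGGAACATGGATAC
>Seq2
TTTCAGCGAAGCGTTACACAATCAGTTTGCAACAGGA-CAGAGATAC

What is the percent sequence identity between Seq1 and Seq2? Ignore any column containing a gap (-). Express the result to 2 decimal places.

76.09%

Excluding the 1 gap column leaves 46 comparable sites.
Differing sites — 2:C/T; 4:A/C; 14:C/T; 18:G/A; 19:G/C; 24:G/A; 25:A/G; 26:C/T; 27:C/T; 41:T/G; 42:G/A.
35 of the 46 comparable sites match, so the percent identity is 35/46 × 100 = 76.09%.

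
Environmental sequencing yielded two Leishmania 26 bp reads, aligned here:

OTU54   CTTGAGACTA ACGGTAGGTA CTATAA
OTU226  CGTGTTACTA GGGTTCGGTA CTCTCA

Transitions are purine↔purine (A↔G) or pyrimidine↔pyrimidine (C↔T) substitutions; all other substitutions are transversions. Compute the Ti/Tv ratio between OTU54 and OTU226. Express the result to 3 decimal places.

Mismatches occur at site 2 (T↔G, transversion), site 5 (A↔T, transversion), site 6 (G↔T, transversion), site 11 (A↔G, transition), site 12 (C↔G, transversion), site 14 (G↔T, transversion), site 16 (A↔C, transversion), site 23 (A↔C, transversion), site 25 (A↔C, transversion).
Of the 9 differences, 1 transition and 8 transversions, so Ti/Tv = 1/8 = 0.125.

0.125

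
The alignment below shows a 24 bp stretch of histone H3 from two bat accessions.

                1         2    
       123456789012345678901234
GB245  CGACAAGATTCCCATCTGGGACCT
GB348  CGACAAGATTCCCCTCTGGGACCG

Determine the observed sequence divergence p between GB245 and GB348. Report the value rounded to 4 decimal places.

The sequences differ at positions 14 (A/C), 24 (T/G).
There are 2 differences over 24 sites, so p = 2/24 = 0.0833.

0.0833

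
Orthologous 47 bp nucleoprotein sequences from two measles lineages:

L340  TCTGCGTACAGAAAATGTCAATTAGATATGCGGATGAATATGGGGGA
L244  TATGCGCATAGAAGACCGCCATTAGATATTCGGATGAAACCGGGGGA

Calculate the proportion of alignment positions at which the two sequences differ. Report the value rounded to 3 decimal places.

0.255

Mismatches occur at site 2 (C/A), site 7 (T/C), site 9 (C/T), site 14 (A/G), site 16 (T/C), site 17 (G/C), site 18 (T/G), site 20 (A/C), site 30 (G/T), site 39 (T/A), site 40 (A/C), site 41 (T/C).
There are 12 differences over 47 sites, so p = 12/47 = 0.255.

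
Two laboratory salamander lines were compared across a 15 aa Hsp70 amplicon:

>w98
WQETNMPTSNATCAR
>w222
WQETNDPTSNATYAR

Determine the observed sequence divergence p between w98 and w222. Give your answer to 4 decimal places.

The sequences differ at positions 6 (M/D), 13 (C/Y).
There are 2 differences over 15 sites, so p = 2/15 = 0.1333.

0.1333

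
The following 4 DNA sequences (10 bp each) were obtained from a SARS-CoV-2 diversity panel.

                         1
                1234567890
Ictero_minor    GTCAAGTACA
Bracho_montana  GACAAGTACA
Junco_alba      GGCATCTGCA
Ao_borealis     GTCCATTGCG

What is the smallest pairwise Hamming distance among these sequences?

1

Pairwise Hamming distances:
  Ictero_minor vs Bracho_montana: 1
  Ictero_minor vs Junco_alba: 4
  Ictero_minor vs Ao_borealis: 4
  Bracho_montana vs Junco_alba: 4
  Bracho_montana vs Ao_borealis: 5
  Junco_alba vs Ao_borealis: 5
The smallest is 1, between Ictero_minor and Bracho_montana.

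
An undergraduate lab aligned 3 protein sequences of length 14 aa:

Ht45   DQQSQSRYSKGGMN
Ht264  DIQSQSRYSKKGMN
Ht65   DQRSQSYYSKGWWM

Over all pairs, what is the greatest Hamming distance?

Pairwise Hamming distances:
  Ht45 vs Ht264: 2
  Ht45 vs Ht65: 5
  Ht264 vs Ht65: 7
The largest is 7, between Ht264 and Ht65.

7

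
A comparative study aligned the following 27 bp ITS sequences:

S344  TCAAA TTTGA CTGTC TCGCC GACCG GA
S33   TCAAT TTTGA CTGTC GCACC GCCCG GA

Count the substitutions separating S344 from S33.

Differing sites — 5:A/T; 16:T/G; 18:G/A; 22:A/C.
That gives 4 mismatches out of 27 aligned sites, so the Hamming distance is 4.

4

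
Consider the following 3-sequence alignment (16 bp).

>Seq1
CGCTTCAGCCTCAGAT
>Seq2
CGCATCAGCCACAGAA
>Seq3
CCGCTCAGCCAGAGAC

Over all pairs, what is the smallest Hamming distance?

Pairwise Hamming distances:
  Seq1 vs Seq2: 3
  Seq1 vs Seq3: 6
  Seq2 vs Seq3: 5
The smallest is 3, between Seq1 and Seq2.

3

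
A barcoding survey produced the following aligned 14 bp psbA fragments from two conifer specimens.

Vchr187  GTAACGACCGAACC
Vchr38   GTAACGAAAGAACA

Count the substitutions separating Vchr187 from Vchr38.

3

Differing sites — 8:C/A; 9:C/A; 14:C/A.
That gives 3 mismatches out of 14 aligned sites, so the Hamming distance is 3.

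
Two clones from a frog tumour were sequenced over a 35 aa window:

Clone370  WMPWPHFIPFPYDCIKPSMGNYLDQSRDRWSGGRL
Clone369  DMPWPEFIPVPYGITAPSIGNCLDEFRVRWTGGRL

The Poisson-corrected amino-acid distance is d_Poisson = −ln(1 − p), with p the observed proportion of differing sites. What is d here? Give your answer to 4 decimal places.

0.4643

The sequences differ at positions 1 (W/D), 6 (H/E), 10 (F/V), 13 (D/G), 14 (C/I), 15 (I/T), 16 (K/A), 19 (M/I), 22 (Y/C), 25 (Q/E), 26 (S/F), 28 (D/V), 31 (S/T).
p = 13/35 = 0.371429.
d = −ln(1 − 0.371429) = −ln(0.628571) = 0.4643.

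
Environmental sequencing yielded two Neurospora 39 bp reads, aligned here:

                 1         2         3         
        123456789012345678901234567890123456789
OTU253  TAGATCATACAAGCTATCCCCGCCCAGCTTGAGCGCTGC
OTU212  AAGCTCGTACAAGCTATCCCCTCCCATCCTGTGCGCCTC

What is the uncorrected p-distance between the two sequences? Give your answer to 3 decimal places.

Differing sites — 1:T/A; 4:A/C; 7:A/G; 22:G/T; 27:G/T; 29:T/C; 32:A/T; 37:T/C; 38:G/T.
There are 9 differences over 39 sites, so p = 9/39 = 0.231.

0.231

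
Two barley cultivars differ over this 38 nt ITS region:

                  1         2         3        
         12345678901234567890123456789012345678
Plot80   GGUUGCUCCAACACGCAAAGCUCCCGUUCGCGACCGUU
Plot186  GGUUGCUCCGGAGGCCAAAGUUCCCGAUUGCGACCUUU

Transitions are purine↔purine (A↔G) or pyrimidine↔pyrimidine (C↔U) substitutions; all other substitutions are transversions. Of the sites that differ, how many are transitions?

Mismatches occur at site 10 (A/G, transition), site 11 (A/G, transition), site 12 (C/A, transversion), site 13 (A/G, transition), site 14 (C/G, transversion), site 15 (G/C, transversion), site 21 (C/U, transition), site 27 (U/A, transversion), site 29 (C/U, transition), site 36 (G/U, transversion).
Of the 10 differences, 5 transitions and 5 transversions, so the answer is 5.

5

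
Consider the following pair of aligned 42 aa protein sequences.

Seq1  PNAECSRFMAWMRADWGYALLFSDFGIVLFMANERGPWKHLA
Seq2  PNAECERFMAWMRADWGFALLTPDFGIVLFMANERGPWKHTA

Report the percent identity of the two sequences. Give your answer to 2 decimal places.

The sequences differ at positions 6 (S/E), 18 (Y/F), 22 (F/T), 23 (S/P), 41 (L/T).
37 of the 42 sites match, so the percent identity is 37/42 × 100 = 88.10%.

88.10%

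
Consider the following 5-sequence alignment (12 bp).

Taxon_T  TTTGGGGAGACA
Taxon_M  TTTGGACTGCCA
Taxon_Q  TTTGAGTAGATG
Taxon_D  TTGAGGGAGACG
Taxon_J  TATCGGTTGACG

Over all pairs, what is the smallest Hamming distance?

Pairwise Hamming distances:
  Taxon_T vs Taxon_M: 4
  Taxon_T vs Taxon_Q: 4
  Taxon_T vs Taxon_D: 3
  Taxon_T vs Taxon_J: 5
  Taxon_M vs Taxon_Q: 7
  Taxon_M vs Taxon_D: 7
  Taxon_M vs Taxon_J: 6
  Taxon_Q vs Taxon_D: 5
  Taxon_Q vs Taxon_J: 5
  Taxon_D vs Taxon_J: 5
The smallest is 3, between Taxon_T and Taxon_D.

3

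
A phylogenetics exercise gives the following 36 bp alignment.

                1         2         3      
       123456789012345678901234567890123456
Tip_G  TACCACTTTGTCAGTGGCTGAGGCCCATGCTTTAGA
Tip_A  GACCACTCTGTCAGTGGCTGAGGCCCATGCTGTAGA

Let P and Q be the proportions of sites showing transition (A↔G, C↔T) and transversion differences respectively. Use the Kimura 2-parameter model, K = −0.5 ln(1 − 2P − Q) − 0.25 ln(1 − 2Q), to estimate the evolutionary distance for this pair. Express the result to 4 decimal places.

0.0883

The sequences differ at positions 1 (T/G, transversion), 8 (T/C, transition), 32 (T/G, transversion).
Of the 3 differences, 1 transition and 2 transversions over 36 sites: P = 1/36 = 0.027778, Q = 2/36 = 0.055556.
d = −0.5·ln(0.888888) − 0.25·ln(0.888888) = −0.5·(-0.117784) − 0.25·(-0.117784) = 0.0883.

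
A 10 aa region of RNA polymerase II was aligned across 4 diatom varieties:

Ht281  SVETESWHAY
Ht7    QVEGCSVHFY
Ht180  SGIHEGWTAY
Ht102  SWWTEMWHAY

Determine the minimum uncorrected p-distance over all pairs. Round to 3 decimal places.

Pairwise Hamming distances:
  Ht281 vs Ht7: 5
  Ht281 vs Ht180: 5
  Ht281 vs Ht102: 3
  Ht7 vs Ht180: 9
  Ht7 vs Ht102: 8
  Ht180 vs Ht102: 5
The smallest is 3 mismatches, between Ht281 and Ht102; p = 3/10 = 0.300.

0.300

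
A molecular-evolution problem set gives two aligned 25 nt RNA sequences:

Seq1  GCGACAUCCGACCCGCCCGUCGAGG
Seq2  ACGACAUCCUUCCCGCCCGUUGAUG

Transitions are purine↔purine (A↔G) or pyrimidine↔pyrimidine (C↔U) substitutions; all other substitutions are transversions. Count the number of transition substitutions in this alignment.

The sequences differ at positions 1 (G/A, transition), 10 (G/U, transversion), 11 (A/U, transversion), 21 (C/U, transition), 24 (G/U, transversion).
Of the 5 differences, 2 transitions and 3 transversions, so the answer is 2.

2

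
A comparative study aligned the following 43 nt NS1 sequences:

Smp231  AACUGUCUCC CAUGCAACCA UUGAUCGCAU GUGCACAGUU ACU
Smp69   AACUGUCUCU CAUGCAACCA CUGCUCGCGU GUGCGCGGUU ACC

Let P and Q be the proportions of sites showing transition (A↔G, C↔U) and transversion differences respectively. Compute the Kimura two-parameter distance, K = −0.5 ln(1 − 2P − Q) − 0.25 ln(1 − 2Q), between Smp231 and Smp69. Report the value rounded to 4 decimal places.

Mismatches occur at site 10 (C/U, transition), site 21 (U/C, transition), site 24 (A/C, transversion), site 29 (A/G, transition), site 35 (A/G, transition), site 37 (A/G, transition), site 43 (U/C, transition).
Of the 7 differences, 6 transitions and 1 transversion over 43 sites: P = 6/43 = 0.139535, Q = 1/43 = 0.023256.
d = −0.5·ln(0.697674) − 0.25·ln(0.953488) = −0.5·(-0.360003) − 0.25·(-0.047628) = 0.1919.

0.1919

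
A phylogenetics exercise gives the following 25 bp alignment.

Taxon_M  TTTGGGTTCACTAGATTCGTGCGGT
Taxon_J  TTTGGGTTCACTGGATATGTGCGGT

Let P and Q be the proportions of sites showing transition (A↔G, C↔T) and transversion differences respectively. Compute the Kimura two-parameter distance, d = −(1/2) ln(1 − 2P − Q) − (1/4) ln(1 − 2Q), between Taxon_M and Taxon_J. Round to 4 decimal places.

The sequences differ at positions 13 (A/G, transition), 17 (T/A, transversion), 18 (C/T, transition).
Of the 3 differences, 2 transitions and 1 transversion over 25 sites: P = 2/25 = 0.080000, Q = 1/25 = 0.040000.
d = −0.5·ln(0.800000) − 0.25·ln(0.920000) = −0.5·(-0.223144) − 0.25·(-0.083382) = 0.1324.

0.1324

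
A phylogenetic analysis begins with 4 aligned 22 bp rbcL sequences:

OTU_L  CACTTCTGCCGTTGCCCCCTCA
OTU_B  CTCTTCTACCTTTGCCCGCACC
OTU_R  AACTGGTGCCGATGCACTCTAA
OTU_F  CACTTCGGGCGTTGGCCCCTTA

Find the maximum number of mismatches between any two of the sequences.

12

Pairwise Hamming distances:
  OTU_L vs OTU_B: 6
  OTU_L vs OTU_R: 7
  OTU_L vs OTU_F: 4
  OTU_B vs OTU_R: 12
  OTU_B vs OTU_F: 10
  OTU_R vs OTU_F: 10
The largest is 12, between OTU_B and OTU_R.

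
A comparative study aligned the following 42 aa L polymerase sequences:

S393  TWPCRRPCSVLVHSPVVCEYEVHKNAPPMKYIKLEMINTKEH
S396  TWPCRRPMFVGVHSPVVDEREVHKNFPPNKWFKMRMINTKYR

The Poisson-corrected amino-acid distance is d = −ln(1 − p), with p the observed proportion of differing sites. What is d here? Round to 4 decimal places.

The sequences differ at positions 8 (C/M), 9 (S/F), 11 (L/G), 18 (C/D), 20 (Y/R), 26 (A/F), 29 (M/N), 31 (Y/W), 32 (I/F), 34 (L/M), 35 (E/R), 41 (E/Y), 42 (H/R).
p = 13/42 = 0.309524.
d = −ln(1 − 0.309524) = −ln(0.690476) = 0.3704.

0.3704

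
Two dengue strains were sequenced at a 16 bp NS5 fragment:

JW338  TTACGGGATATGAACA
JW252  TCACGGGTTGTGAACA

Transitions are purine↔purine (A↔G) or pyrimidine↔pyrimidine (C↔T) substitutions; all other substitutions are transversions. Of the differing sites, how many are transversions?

1

The sequences differ at positions 2 (T/C, transition), 8 (A/T, transversion), 10 (A/G, transition).
Of the 3 differences, 2 transitions and 1 transversion, so the answer is 1.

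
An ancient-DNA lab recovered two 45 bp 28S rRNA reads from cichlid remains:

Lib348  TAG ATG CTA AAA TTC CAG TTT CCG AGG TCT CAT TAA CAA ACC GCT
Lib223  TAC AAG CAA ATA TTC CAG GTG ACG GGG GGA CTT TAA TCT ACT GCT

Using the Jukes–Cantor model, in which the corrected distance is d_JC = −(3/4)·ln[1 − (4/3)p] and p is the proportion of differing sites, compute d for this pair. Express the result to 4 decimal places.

Differing sites — 3:G/C; 5:T/A; 8:T/A; 11:A/T; 19:T/G; 21:T/G; 22:C/A; 25:A/G; 28:T/G; 29:C/G; 30:T/A; 32:A/T; 37:C/T; 38:A/C; 39:A/T; 42:C/T.
p = 16/45 = 0.355556.
d = −0.75 · ln(1 − (4/3)·0.355556) = −0.75 · ln(0.525925) = −0.75 · (-0.642597) = 0.4819.

0.4819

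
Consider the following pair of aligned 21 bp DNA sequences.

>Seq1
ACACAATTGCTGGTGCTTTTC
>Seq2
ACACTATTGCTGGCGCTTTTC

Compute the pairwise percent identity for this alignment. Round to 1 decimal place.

90.5%

Mismatches occur at site 5 (A/T), site 14 (T/C).
19 of the 21 sites match, so the percent identity is 19/21 × 100 = 90.5%.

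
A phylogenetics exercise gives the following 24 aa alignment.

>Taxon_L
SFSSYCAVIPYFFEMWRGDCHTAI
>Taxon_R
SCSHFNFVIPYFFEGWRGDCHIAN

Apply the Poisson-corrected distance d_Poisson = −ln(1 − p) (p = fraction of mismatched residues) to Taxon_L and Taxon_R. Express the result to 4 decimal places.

The sequences differ at positions 2 (F/C), 4 (S/H), 5 (Y/F), 6 (C/N), 7 (A/F), 15 (M/G), 22 (T/I), 24 (I/N).
p = 8/24 = 0.333333.
d = −ln(1 − 0.333333) = −ln(0.666667) = 0.4055.

0.4055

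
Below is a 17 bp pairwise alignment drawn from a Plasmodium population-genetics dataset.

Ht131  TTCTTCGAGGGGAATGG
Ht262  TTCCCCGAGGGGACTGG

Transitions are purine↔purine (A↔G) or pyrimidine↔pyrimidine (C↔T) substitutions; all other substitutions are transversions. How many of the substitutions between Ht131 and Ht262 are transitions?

2

The sequences differ at positions 4 (T/C, transition), 5 (T/C, transition), 14 (A/C, transversion).
Of the 3 differences, 2 transitions and 1 transversion, so the answer is 2.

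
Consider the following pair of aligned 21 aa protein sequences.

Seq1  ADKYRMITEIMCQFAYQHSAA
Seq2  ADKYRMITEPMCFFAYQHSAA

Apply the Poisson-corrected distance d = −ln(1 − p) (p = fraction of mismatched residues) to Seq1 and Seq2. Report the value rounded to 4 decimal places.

0.1001

Mismatches occur at site 10 (I↔P), site 13 (Q↔F).
p = 2/21 = 0.095238.
d = −ln(1 − 0.095238) = −ln(0.904762) = 0.1001.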